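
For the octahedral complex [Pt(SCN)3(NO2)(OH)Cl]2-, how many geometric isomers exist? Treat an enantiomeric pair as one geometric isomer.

4

The six octahedral sites form three mutually perpendicular trans pairs.
The distinct arrangements are (4 in all): SCN mer (3 arrangements); SCN fac (chiral).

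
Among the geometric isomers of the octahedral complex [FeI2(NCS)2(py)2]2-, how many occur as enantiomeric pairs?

An octahedron has six vertices in three trans pairs; every non-trans pair is cis.
The distinct arrangements are (5 in all): I trans, NCS trans, py trans; I trans, NCS cis, py cis; I cis, NCS cis, py trans; I cis, NCS cis, py cis (chiral); I cis, NCS trans, py cis.
One of these lacks any improper symmetry element and so occurs as an enantiomeric pair, giving 5 + 1 = 6 stereoisomers in total.

1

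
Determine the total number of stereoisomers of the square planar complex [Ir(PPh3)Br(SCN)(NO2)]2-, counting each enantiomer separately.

3

In a square planar complex each vertex has one trans partner and two cis neighbours.
There are 3 geometric isomers: (Br/PPh3 trans, NO2/SCN trans); (Br/SCN trans, NO2/PPh3 trans); (Br/NO2 trans, PPh3/SCN trans).
Each arrangement has an internal mirror plane or centre of symmetry, so none is chiral.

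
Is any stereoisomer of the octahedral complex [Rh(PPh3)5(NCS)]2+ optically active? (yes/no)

no

In an octahedral complex each vertex has one trans partner and four cis neighbours.
Only one geometric arrangement is possible.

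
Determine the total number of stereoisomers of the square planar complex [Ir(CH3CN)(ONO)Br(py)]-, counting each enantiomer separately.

In a square planar complex each vertex has one trans partner and two cis neighbours.
Systematic placement gives 3 geometric isomers: (Br/ONO trans, CH3CN/py trans); (Br/py trans, CH3CN/ONO trans); (Br/CH3CN trans, ONO/py trans).
Each arrangement has an internal mirror plane or centre of symmetry, so none is chiral.

3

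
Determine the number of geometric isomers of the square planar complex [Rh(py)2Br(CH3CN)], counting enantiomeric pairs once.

A square has two trans pairs of vertices; adjacent vertices are cis.
Systematic placement gives 2 geometric isomers: py cis; py trans.

2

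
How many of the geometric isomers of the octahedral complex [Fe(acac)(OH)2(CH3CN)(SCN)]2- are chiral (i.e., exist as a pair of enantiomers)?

In an octahedral complex each vertex has one trans partner and four cis neighbours.
Each acac is bidentate and must span two cis positions.
The distinct arrangements are (4 in all): OH cis (3 arrangements, 2 chiral); OH trans.
Of these, 2 lack any improper symmetry element and so occur as enantiomeric pairs, giving 4 + 2 = 6 stereoisomers in total.

2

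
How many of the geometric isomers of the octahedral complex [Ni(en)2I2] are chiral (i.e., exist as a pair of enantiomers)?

1

The six octahedral sites form three mutually perpendicular trans pairs.
Each en is bidentate and must span two cis positions.
The distinct arrangements are (2 in all): I trans; I cis (chiral).
One of these lacks any improper symmetry element and so occurs as an enantiomeric pair, giving 2 + 1 = 3 stereoisomers in total.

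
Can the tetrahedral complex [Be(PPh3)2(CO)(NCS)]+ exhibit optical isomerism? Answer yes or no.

no

Only one geometric arrangement is possible.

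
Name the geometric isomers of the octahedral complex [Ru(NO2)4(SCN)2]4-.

cis and trans

The six octahedral sites form three mutually perpendicular trans pairs.
Systematic placement gives 2 geometric isomers: SCN trans; SCN cis.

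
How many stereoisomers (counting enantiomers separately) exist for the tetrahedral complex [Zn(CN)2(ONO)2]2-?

1

In a tetrahedral complex all four positions are equivalent and every pair of ligands is adjacent — there is no cis/trans distinction.
Only one geometric arrangement is possible.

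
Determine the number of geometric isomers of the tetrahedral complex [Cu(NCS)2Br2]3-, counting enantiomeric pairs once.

In a tetrahedral complex all four positions are equivalent and every pair of ligands is adjacent — there is no cis/trans distinction.
Only one geometric arrangement is possible.

1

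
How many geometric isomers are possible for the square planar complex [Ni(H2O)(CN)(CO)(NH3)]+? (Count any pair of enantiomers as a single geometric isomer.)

3

In a square planar complex each vertex has one trans partner and two cis neighbours.
The distinct arrangements are (3 in all): (CN/H2O trans, CO/NH3 trans); (CN/NH3 trans, CO/H2O trans); (CN/CO trans, H2O/NH3 trans).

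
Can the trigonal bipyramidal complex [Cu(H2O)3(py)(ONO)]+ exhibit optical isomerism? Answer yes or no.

no

A trigonal bipyramid has two axial and three equatorial sites, which are chemically inequivalent.
The distinct arrangements are (4 in all): py equatorial, ONO equatorial; py equatorial, ONO axial; py axial, ONO equatorial; py axial, ONO axial.
Each arrangement has an internal mirror plane or centre of symmetry, so none is chiral.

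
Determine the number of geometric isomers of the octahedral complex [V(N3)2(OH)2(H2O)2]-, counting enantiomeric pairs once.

In an octahedral complex each vertex has one trans partner and four cis neighbours.
Working through the distinct placements yields 5 geometric isomers: N3 trans, OH trans, H2O trans; N3 cis, OH cis, H2O trans; N3 cis, OH trans, H2O cis; N3 cis, OH cis, H2O cis (chiral); N3 trans, OH cis, H2O cis.

5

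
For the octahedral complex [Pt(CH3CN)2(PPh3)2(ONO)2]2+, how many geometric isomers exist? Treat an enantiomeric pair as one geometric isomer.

5

An octahedron has six vertices in three trans pairs; every non-trans pair is cis.
The distinct arrangements are (5 in all): CH3CN trans, PPh3 trans, ONO trans; CH3CN trans, PPh3 cis, ONO cis; CH3CN cis, PPh3 trans, ONO cis; CH3CN cis, PPh3 cis, ONO cis (chiral); CH3CN cis, PPh3 cis, ONO trans.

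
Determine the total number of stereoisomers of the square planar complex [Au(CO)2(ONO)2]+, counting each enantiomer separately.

2

In a square planar complex each vertex has one trans partner and two cis neighbours.
Working through the distinct placements yields 2 geometric isomers: CO cis; CO trans.
Each arrangement has an internal mirror plane or centre of symmetry, so none is chiral.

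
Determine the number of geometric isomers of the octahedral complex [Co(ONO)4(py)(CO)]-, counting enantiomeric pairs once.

2

There are 2 geometric isomers: py and CO mutually cis; py and CO mutually trans.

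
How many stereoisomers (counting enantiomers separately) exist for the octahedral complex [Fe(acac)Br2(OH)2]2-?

4

An octahedron has six vertices in three trans pairs; every non-trans pair is cis.
Each acac is bidentate and must span two cis positions.
Systematic placement gives 3 geometric isomers: Br trans, OH cis; Br cis, OH cis (chiral); Br cis, OH trans.
One of these lacks any improper symmetry element and so occurs as an enantiomeric pair, giving 3 + 1 = 4 stereoisomers in total.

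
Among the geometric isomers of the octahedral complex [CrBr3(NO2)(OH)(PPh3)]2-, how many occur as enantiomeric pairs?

1

An octahedron has six vertices in three trans pairs; every non-trans pair is cis.
There are 4 geometric isomers: Br mer (3 arrangements); Br fac (chiral).
One of these lacks any improper symmetry element and so occurs as an enantiomeric pair, giving 4 + 1 = 5 stereoisomers in total.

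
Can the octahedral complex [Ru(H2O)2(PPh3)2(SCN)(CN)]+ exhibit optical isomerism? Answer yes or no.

Working through the distinct placements yields 6 geometric isomers: H2O cis, PPh3 cis (3 arrangements, 2 chiral); H2O cis, PPh3 trans; H2O trans, PPh3 cis; H2O trans, PPh3 trans.
Of these, 2 lack any improper symmetry element and so occur as enantiomeric pairs, giving 6 + 2 = 8 stereoisomers in total.

yes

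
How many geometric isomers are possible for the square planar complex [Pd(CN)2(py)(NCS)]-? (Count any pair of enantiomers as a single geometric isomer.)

2

There are 2 geometric isomers: CN cis; CN trans.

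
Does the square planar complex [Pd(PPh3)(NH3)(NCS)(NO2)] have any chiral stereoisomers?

no

A square has two trans pairs of vertices; adjacent vertices are cis.
The distinct arrangements are (3 in all): (NCS/NO2 trans, NH3/PPh3 trans); (NCS/PPh3 trans, NH3/NO2 trans); (NCS/NH3 trans, NO2/PPh3 trans).
Each arrangement has an internal mirror plane or centre of symmetry, so none is chiral.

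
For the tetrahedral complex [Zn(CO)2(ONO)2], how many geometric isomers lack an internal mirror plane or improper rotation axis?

Only one geometric arrangement is possible.

0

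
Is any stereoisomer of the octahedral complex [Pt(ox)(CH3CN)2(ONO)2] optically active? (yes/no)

An octahedron has six vertices in three trans pairs; every non-trans pair is cis.
Each ox is bidentate and must span two cis positions.
Systematic placement gives 3 geometric isomers: CH3CN trans, ONO cis; CH3CN cis, ONO cis (chiral); CH3CN cis, ONO trans.
One of these lacks any improper symmetry element and so occurs as an enantiomeric pair, giving 3 + 1 = 4 stereoisomers in total.

yes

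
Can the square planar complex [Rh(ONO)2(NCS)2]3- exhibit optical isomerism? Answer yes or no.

A square has two trans pairs of vertices; adjacent vertices are cis.
Working through the distinct placements yields 2 geometric isomers: ONO cis; ONO trans.
Each arrangement has an internal mirror plane or centre of symmetry, so none is chiral.

no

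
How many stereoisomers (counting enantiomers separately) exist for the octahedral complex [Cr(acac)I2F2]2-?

The six octahedral sites form three mutually perpendicular trans pairs.
Each acac is bidentate and must span two cis positions.
The distinct arrangements are (3 in all): I cis, F trans; I cis, F cis (chiral); I trans, F cis.
One of these lacks any improper symmetry element and so occurs as an enantiomeric pair, giving 3 + 1 = 4 stereoisomers in total.

4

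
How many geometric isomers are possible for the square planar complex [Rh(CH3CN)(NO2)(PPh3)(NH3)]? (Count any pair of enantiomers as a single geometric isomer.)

The distinct arrangements are (3 in all): (CH3CN/NO2 trans, NH3/PPh3 trans); (CH3CN/PPh3 trans, NH3/NO2 trans); (CH3CN/NH3 trans, NO2/PPh3 trans).

3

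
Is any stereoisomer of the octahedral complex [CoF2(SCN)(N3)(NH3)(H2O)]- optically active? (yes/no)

yes

The six octahedral sites form three mutually perpendicular trans pairs.
Systematic enumeration (placing each ligand type in turn and discarding arrangements equivalent by rotation or reflection) gives 9 geometric isomers.
Of these, 6 lack any improper symmetry element and so occur as enantiomeric pairs, giving 9 + 6 = 15 stereoisomers in total.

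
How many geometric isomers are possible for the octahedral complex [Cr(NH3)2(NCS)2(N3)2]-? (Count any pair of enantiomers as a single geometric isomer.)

An octahedron has six vertices in three trans pairs; every non-trans pair is cis.
The distinct arrangements are (5 in all): NH3 trans, NCS trans, N3 trans; NH3 cis, NCS cis, N3 trans; NH3 trans, NCS cis, N3 cis; NH3 cis, NCS cis, N3 cis (chiral); NH3 cis, NCS trans, N3 cis.

5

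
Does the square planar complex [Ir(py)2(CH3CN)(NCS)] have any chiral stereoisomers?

no

The distinct arrangements are (2 in all): py cis; py trans.
Each arrangement has an internal mirror plane or centre of symmetry, so none is chiral.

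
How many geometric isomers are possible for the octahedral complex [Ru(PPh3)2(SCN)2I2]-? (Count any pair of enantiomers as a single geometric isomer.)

The distinct arrangements are (5 in all): PPh3 trans, SCN trans, I trans; PPh3 cis, SCN cis, I trans; PPh3 cis, SCN trans, I cis; PPh3 cis, SCN cis, I cis (chiral); PPh3 trans, SCN cis, I cis.

5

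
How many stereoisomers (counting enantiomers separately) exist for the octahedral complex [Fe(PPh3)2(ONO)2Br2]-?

Working through the distinct placements yields 5 geometric isomers: PPh3 trans, ONO trans, Br trans; PPh3 cis, ONO cis, Br trans; PPh3 trans, ONO cis, Br cis; PPh3 cis, ONO cis, Br cis (chiral); PPh3 cis, ONO trans, Br cis.
One of these lacks any improper symmetry element and so occurs as an enantiomeric pair, giving 5 + 1 = 6 stereoisomers in total.

6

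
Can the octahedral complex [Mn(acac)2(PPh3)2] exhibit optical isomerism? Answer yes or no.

yes

Each acac is bidentate and must span two cis positions.
There are 2 geometric isomers: PPh3 trans; PPh3 cis (chiral).
One of these lacks any improper symmetry element and so occurs as an enantiomeric pair, giving 2 + 1 = 3 stereoisomers in total.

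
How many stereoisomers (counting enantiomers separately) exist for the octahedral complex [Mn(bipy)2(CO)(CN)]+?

In an octahedral complex each vertex has one trans partner and four cis neighbours.
Each bipy is bidentate and must span two cis positions.
Systematic placement gives 2 geometric isomers: CO and CN mutually trans; CO and CN mutually cis (chiral).
One of these lacks any improper symmetry element and so occurs as an enantiomeric pair, giving 2 + 1 = 3 stereoisomers in total.

3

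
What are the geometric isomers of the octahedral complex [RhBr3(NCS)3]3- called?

fac and mer

The six octahedral sites form three mutually perpendicular trans pairs.
Working through the distinct placements yields 2 geometric isomers: Br mer; Br fac.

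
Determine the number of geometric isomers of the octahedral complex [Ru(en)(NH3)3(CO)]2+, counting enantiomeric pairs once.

2

An octahedron has six vertices in three trans pairs; every non-trans pair is cis.
Each en is bidentate and must span two cis positions.
There are 2 geometric isomers: NH3 fac; NH3 mer.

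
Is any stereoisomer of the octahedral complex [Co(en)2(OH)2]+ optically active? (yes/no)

Each en is bidentate and must span two cis positions.
Working through the distinct placements yields 2 geometric isomers: OH trans; OH cis (chiral).
One of these lacks any improper symmetry element and so occurs as an enantiomeric pair, giving 2 + 1 = 3 stereoisomers in total.

yes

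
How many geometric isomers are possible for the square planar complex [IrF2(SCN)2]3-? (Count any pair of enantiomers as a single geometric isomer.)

2

The distinct arrangements are (2 in all): F cis; F trans.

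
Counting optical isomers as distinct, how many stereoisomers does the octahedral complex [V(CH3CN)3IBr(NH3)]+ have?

In an octahedral complex each vertex has one trans partner and four cis neighbours.
Working through the distinct placements yields 4 geometric isomers: CH3CN mer (3 arrangements); CH3CN fac (chiral).
One of these lacks any improper symmetry element and so occurs as an enantiomeric pair, giving 4 + 1 = 5 stereoisomers in total.

5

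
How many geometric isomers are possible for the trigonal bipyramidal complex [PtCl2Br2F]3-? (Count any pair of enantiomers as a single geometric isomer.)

5

Systematic enumeration (placing each ligand type in turn and discarding arrangements equivalent by rotation or reflection) gives 5 geometric isomers.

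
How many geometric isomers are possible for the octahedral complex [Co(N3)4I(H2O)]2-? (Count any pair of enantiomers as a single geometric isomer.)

2

In an octahedral complex each vertex has one trans partner and four cis neighbours.
There are 2 geometric isomers: I and H2O mutually trans; I and H2O mutually cis.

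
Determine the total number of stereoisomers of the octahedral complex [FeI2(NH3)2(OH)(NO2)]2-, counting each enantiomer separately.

In an octahedral complex each vertex has one trans partner and four cis neighbours.
Systematic placement gives 6 geometric isomers: I trans, NH3 trans; I trans, NH3 cis; I cis, NH3 cis (3 arrangements, 2 chiral); I cis, NH3 trans.
Of these, 2 lack any improper symmetry element and so occur as enantiomeric pairs, giving 6 + 2 = 8 stereoisomers in total.

8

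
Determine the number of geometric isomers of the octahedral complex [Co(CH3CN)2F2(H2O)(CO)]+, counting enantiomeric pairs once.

6

There are 6 geometric isomers: CH3CN trans, F cis; CH3CN trans, F trans; CH3CN cis, F cis (3 arrangements, 2 chiral); CH3CN cis, F trans.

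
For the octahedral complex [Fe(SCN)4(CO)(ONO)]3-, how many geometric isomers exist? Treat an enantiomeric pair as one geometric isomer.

2

The six octahedral sites form three mutually perpendicular trans pairs.
Systematic placement gives 2 geometric isomers: CO and ONO mutually trans; CO and ONO mutually cis.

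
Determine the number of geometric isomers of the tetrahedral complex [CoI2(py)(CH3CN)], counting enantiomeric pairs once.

Only one geometric arrangement is possible.

1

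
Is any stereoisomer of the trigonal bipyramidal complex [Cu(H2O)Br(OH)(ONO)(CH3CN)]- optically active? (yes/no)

yes

In a trigonal bipyramid the two axial positions differ from the three equatorial ones.
Exhaustive case analysis gives 10 geometric isomers.
Of these, 10 lack any improper symmetry element and so occur as enantiomeric pairs, giving 10 + 10 = 20 stereoisomers in total.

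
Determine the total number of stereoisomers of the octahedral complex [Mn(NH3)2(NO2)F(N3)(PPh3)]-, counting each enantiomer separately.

In an octahedral complex each vertex has one trans partner and four cis neighbours.
Exhaustive case analysis gives 9 geometric isomers.
Of these, 6 lack any improper symmetry element and so occur as enantiomeric pairs, giving 9 + 6 = 15 stereoisomers in total.

15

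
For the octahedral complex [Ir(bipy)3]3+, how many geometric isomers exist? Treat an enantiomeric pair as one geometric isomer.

Each bipy is bidentate and must span two cis positions.
Only one geometric arrangement is possible; it has no improper symmetry element, so it exists as a pair of enantiomers (2 stereoisomers).

1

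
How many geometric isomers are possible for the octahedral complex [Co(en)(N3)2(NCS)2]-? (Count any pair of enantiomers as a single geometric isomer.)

3

Each en is bidentate and must span two cis positions.
Working through the distinct placements yields 3 geometric isomers: N3 trans, NCS cis; N3 cis, NCS cis (chiral); N3 cis, NCS trans.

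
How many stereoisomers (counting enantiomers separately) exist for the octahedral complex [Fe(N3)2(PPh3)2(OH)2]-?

6

In an octahedral complex each vertex has one trans partner and four cis neighbours.
The distinct arrangements are (5 in all): N3 trans, PPh3 trans, OH trans; N3 trans, PPh3 cis, OH cis; N3 cis, PPh3 trans, OH cis; N3 cis, PPh3 cis, OH cis (chiral); N3 cis, PPh3 cis, OH trans.
One of these lacks any improper symmetry element and so occurs as an enantiomeric pair, giving 5 + 1 = 6 stereoisomers in total.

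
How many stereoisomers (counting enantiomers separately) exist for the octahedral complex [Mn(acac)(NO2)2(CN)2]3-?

4

The six octahedral sites form three mutually perpendicular trans pairs.
Each acac is bidentate and must span two cis positions.
The distinct arrangements are (3 in all): NO2 cis, CN trans; NO2 cis, CN cis (chiral); NO2 trans, CN cis.
One of these lacks any improper symmetry element and so occurs as an enantiomeric pair, giving 3 + 1 = 4 stereoisomers in total.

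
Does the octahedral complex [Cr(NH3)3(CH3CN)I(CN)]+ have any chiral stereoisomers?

In an octahedral complex each vertex has one trans partner and four cis neighbours.
The distinct arrangements are (4 in all): NH3 mer (3 arrangements); NH3 fac (chiral).
One of these lacks any improper symmetry element and so occurs as an enantiomeric pair, giving 4 + 1 = 5 stereoisomers in total.

yes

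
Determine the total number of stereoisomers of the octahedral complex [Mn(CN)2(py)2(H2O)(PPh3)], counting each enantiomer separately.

The six octahedral sites form three mutually perpendicular trans pairs.
There are 6 geometric isomers: CN trans, py trans; CN trans, py cis; CN cis, py trans; CN cis, py cis (3 arrangements, 2 chiral).
Of these, 2 lack any improper symmetry element and so occur as enantiomeric pairs, giving 6 + 2 = 8 stereoisomers in total.

8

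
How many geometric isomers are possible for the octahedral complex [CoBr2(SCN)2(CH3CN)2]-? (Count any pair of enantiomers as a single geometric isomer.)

An octahedron has six vertices in three trans pairs; every non-trans pair is cis.
Working through the distinct placements yields 5 geometric isomers: Br trans, SCN trans, CH3CN trans; Br trans, SCN cis, CH3CN cis; Br cis, SCN trans, CH3CN cis; Br cis, SCN cis, CH3CN cis (chiral); Br cis, SCN cis, CH3CN trans.

5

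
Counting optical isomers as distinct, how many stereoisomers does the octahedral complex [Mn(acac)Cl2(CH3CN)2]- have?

4

Each acac is bidentate and must span two cis positions.
The distinct arrangements are (3 in all): Cl cis, CH3CN trans; Cl cis, CH3CN cis (chiral); Cl trans, CH3CN cis.
One of these lacks any improper symmetry element and so occurs as an enantiomeric pair, giving 3 + 1 = 4 stereoisomers in total.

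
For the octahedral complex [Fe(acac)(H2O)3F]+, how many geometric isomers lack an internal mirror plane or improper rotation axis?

0

The six octahedral sites form three mutually perpendicular trans pairs.
Each acac is bidentate and must span two cis positions.
The distinct arrangements are (2 in all): H2O fac; H2O mer.
Each arrangement has an internal mirror plane or centre of symmetry, so none is chiral.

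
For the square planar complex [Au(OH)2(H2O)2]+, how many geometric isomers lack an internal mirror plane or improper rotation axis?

A square has two trans pairs of vertices; adjacent vertices are cis.
There are 2 geometric isomers: OH cis; OH trans.
Each arrangement has an internal mirror plane or centre of symmetry, so none is chiral.

0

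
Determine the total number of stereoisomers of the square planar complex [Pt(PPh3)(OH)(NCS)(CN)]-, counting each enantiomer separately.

3

In a square planar complex each vertex has one trans partner and two cis neighbours.
The distinct arrangements are (3 in all): (CN/OH trans, NCS/PPh3 trans); (CN/PPh3 trans, NCS/OH trans); (CN/NCS trans, OH/PPh3 trans).
Each arrangement has an internal mirror plane or centre of symmetry, so none is chiral.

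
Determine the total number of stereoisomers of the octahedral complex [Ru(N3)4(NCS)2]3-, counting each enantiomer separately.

2

In an octahedral complex each vertex has one trans partner and four cis neighbours.
Working through the distinct placements yields 2 geometric isomers: NCS trans; NCS cis.
Each arrangement has an internal mirror plane or centre of symmetry, so none is chiral.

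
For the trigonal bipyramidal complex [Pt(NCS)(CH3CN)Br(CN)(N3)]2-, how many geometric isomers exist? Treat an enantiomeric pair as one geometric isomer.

A trigonal bipyramid has two axial and three equatorial sites, which are chemically inequivalent.
Placing the ligands in turn and identifying arrangements related by rotation or reflection leaves 10 distinct geometric isomers.

10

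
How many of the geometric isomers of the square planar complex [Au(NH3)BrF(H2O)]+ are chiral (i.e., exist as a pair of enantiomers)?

Working through the distinct placements yields 3 geometric isomers: (Br/H2O trans, F/NH3 trans); (Br/NH3 trans, F/H2O trans); (Br/F trans, H2O/NH3 trans).
Each arrangement has an internal mirror plane or centre of symmetry, so none is chiral.

0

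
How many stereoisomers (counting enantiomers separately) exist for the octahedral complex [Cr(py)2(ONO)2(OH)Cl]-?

8

The six octahedral sites form three mutually perpendicular trans pairs.
The distinct arrangements are (6 in all): py trans, ONO trans; py cis, ONO cis (3 arrangements, 2 chiral); py trans, ONO cis; py cis, ONO trans.
Of these, 2 lack any improper symmetry element and so occur as enantiomeric pairs, giving 6 + 2 = 8 stereoisomers in total.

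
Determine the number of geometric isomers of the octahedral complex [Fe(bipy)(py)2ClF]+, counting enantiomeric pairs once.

In an octahedral complex each vertex has one trans partner and four cis neighbours.
Each bipy is bidentate and must span two cis positions.
Systematic placement gives 4 geometric isomers: py cis (3 arrangements, 2 chiral); py trans.

4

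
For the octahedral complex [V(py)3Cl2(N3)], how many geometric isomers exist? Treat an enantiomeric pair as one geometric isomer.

Working through the distinct placements yields 3 geometric isomers: py mer, Cl trans; py mer, Cl cis; py fac, Cl cis.

3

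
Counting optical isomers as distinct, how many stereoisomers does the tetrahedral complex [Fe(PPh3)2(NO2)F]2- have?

1

All four vertices of a tetrahedron are equivalent and mutually adjacent, so cis/trans isomerism cannot arise.
Only one geometric arrangement is possible.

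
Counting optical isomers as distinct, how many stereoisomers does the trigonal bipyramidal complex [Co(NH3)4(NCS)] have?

2

In a trigonal bipyramid the two axial positions differ from the three equatorial ones.
The distinct arrangements are (2 in all): NCS axial; NCS equatorial.
Each arrangement has an internal mirror plane or centre of symmetry, so none is chiral.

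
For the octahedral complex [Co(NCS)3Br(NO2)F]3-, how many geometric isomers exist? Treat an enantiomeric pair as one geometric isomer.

The six octahedral sites form three mutually perpendicular trans pairs.
Systematic placement gives 4 geometric isomers: NCS mer (3 arrangements); NCS fac (chiral).

4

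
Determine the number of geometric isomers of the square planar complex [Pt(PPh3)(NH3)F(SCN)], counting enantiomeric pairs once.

3

A square has two trans pairs of vertices; adjacent vertices are cis.
The distinct arrangements are (3 in all): (F/PPh3 trans, NH3/SCN trans); (F/SCN trans, NH3/PPh3 trans); (F/NH3 trans, PPh3/SCN trans).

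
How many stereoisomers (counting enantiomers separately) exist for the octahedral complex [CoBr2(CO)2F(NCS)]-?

8

An octahedron has six vertices in three trans pairs; every non-trans pair is cis.
Systematic placement gives 6 geometric isomers: Br trans, CO trans; Br trans, CO cis; Br cis, CO cis (3 arrangements, 2 chiral); Br cis, CO trans.
Of these, 2 lack any improper symmetry element and so occur as enantiomeric pairs, giving 6 + 2 = 8 stereoisomers in total.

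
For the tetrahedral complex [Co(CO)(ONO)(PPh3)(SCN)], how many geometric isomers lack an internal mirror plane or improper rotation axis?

In a tetrahedral complex all four positions are equivalent and every pair of ligands is adjacent — there is no cis/trans distinction.
Only one geometric arrangement is possible; it has no improper symmetry element, so it exists as a pair of enantiomers (2 stereoisomers).

1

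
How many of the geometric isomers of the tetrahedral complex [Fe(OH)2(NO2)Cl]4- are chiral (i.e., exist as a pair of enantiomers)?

0

All four vertices of a tetrahedron are equivalent and mutually adjacent, so cis/trans isomerism cannot arise.
Only one geometric arrangement is possible.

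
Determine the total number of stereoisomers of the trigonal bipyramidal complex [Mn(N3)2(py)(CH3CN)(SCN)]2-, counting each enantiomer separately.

In a trigonal bipyramid the two axial positions differ from the three equatorial ones.
Placing the ligands in turn and identifying arrangements related by rotation or reflection leaves 7 distinct geometric isomers.
Of these, 3 lack any improper symmetry element and so occur as enantiomeric pairs, giving 7 + 3 = 10 stereoisomers in total.

10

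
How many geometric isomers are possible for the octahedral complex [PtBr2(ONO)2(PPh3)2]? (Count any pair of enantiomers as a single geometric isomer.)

5

The six octahedral sites form three mutually perpendicular trans pairs.
Systematic placement gives 5 geometric isomers: Br trans, ONO trans, PPh3 trans; Br trans, ONO cis, PPh3 cis; Br cis, ONO cis, PPh3 trans; Br cis, ONO cis, PPh3 cis (chiral); Br cis, ONO trans, PPh3 cis.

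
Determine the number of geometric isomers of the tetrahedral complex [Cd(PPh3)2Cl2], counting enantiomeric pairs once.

1

In a tetrahedral complex all four positions are equivalent and every pair of ligands is adjacent — there is no cis/trans distinction.
Only one geometric arrangement is possible.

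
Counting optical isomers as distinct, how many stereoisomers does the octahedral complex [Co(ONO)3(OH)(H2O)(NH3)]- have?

The six octahedral sites form three mutually perpendicular trans pairs.
The distinct arrangements are (4 in all): ONO mer (3 arrangements); ONO fac (chiral).
One of these lacks any improper symmetry element and so occurs as an enantiomeric pair, giving 4 + 1 = 5 stereoisomers in total.

5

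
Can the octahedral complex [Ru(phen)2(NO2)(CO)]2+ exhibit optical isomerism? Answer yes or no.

yes

In an octahedral complex each vertex has one trans partner and four cis neighbours.
Each phen is bidentate and must span two cis positions.
Systematic placement gives 2 geometric isomers: NO2 and CO mutually trans; NO2 and CO mutually cis (chiral).
One of these lacks any improper symmetry element and so occurs as an enantiomeric pair, giving 2 + 1 = 3 stereoisomers in total.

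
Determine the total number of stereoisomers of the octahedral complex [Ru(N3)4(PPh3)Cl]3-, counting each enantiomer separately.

The six octahedral sites form three mutually perpendicular trans pairs.
Systematic placement gives 2 geometric isomers: PPh3 and Cl mutually cis; PPh3 and Cl mutually trans.
Each arrangement has an internal mirror plane or centre of symmetry, so none is chiral.

2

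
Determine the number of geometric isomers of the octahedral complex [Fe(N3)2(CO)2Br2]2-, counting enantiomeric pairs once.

Systematic placement gives 5 geometric isomers: N3 trans, CO trans, Br trans; N3 cis, CO cis, Br trans; N3 trans, CO cis, Br cis; N3 cis, CO cis, Br cis (chiral); N3 cis, CO trans, Br cis.

5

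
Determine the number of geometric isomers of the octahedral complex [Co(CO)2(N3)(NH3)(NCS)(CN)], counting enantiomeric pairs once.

The six octahedral sites form three mutually perpendicular trans pairs.
Exhaustive case analysis gives 9 geometric isomers.

9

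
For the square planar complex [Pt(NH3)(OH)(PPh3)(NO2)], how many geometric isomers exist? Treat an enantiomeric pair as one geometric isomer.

3

In a square planar complex each vertex has one trans partner and two cis neighbours.
There are 3 geometric isomers: (NH3/OH trans, NO2/PPh3 trans); (NH3/PPh3 trans, NO2/OH trans); (NH3/NO2 trans, OH/PPh3 trans).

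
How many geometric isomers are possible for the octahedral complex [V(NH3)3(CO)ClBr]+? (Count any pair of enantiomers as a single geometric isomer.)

4

In an octahedral complex each vertex has one trans partner and four cis neighbours.
There are 4 geometric isomers: NH3 mer (3 arrangements); NH3 fac (chiral).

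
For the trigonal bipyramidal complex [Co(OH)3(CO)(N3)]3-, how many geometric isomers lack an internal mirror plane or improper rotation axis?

In a trigonal bipyramid the two axial positions differ from the three equatorial ones.
Working through the distinct placements yields 4 geometric isomers: CO axial, N3 axial; CO axial, N3 equatorial; CO equatorial, N3 axial; CO equatorial, N3 equatorial.
Each arrangement has an internal mirror plane or centre of symmetry, so none is chiral.

0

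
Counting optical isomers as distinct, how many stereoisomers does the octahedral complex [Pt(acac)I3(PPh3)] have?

2

Each acac is bidentate and must span two cis positions.
There are 2 geometric isomers: I mer; I fac.
Each arrangement has an internal mirror plane or centre of symmetry, so none is chiral.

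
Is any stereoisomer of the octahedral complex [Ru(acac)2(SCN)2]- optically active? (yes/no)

The six octahedral sites form three mutually perpendicular trans pairs.
Each acac is bidentate and must span two cis positions.
There are 2 geometric isomers: SCN trans; SCN cis (chiral).
One of these lacks any improper symmetry element and so occurs as an enantiomeric pair, giving 2 + 1 = 3 stereoisomers in total.

yes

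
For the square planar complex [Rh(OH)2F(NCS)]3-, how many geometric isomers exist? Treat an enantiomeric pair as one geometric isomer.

2

Systematic placement gives 2 geometric isomers: OH cis; OH trans.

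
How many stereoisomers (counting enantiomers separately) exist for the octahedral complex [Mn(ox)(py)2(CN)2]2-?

4

In an octahedral complex each vertex has one trans partner and four cis neighbours.
Each ox is bidentate and must span two cis positions.
There are 3 geometric isomers: py cis, CN trans; py trans, CN cis; py cis, CN cis (chiral).
One of these lacks any improper symmetry element and so occurs as an enantiomeric pair, giving 3 + 1 = 4 stereoisomers in total.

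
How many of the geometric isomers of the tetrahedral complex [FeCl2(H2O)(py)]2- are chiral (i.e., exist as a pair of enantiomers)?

0

In a tetrahedral complex all four positions are equivalent and every pair of ligands is adjacent — there is no cis/trans distinction.
Only one geometric arrangement is possible.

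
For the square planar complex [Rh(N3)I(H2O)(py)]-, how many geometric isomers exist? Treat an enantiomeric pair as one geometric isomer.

In a square planar complex each vertex has one trans partner and two cis neighbours.
There are 3 geometric isomers: (H2O/N3 trans, I/py trans); (H2O/py trans, I/N3 trans); (H2O/I trans, N3/py trans).

3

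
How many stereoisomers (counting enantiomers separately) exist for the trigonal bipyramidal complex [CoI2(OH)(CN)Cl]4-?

In a trigonal bipyramid the two axial positions differ from the three equatorial ones.
Exhaustive case analysis gives 7 geometric isomers.
Of these, 3 lack any improper symmetry element and so occur as enantiomeric pairs, giving 7 + 3 = 10 stereoisomers in total.

10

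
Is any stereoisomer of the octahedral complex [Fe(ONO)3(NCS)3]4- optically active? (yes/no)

no

Systematic placement gives 2 geometric isomers: ONO mer; ONO fac.
Each arrangement has an internal mirror plane or centre of symmetry, so none is chiral.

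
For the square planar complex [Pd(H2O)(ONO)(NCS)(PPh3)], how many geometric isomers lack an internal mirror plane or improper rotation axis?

0

A square has two trans pairs of vertices; adjacent vertices are cis.
There are 3 geometric isomers: (H2O/ONO trans, NCS/PPh3 trans); (H2O/PPh3 trans, NCS/ONO trans); (H2O/NCS trans, ONO/PPh3 trans).
Each arrangement has an internal mirror plane or centre of symmetry, so none is chiral.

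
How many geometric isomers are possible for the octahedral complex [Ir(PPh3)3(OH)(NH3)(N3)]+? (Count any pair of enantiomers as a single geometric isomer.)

4

In an octahedral complex each vertex has one trans partner and four cis neighbours.
Working through the distinct placements yields 4 geometric isomers: PPh3 mer (3 arrangements); PPh3 fac (chiral).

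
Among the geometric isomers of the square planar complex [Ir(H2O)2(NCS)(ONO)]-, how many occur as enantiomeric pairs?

0

In a square planar complex each vertex has one trans partner and two cis neighbours.
The distinct arrangements are (2 in all): H2O cis; H2O trans.
Each arrangement has an internal mirror plane or centre of symmetry, so none is chiral.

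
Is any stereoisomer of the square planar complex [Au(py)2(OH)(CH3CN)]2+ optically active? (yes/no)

no

In a square planar complex each vertex has one trans partner and two cis neighbours.
The distinct arrangements are (2 in all): py cis; py trans.
Each arrangement has an internal mirror plane or centre of symmetry, so none is chiral.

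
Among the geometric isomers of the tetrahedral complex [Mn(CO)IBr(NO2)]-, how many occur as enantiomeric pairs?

1

All four vertices of a tetrahedron are equivalent and mutually adjacent, so cis/trans isomerism cannot arise.
Only one geometric arrangement is possible; it has no improper symmetry element, so it exists as a pair of enantiomers (2 stereoisomers).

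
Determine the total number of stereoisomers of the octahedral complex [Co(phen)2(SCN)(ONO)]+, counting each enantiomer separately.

3

Each phen is bidentate and must span two cis positions.
There are 2 geometric isomers: SCN and ONO mutually trans; SCN and ONO mutually cis (chiral).
One of these lacks any improper symmetry element and so occurs as an enantiomeric pair, giving 2 + 1 = 3 stereoisomers in total.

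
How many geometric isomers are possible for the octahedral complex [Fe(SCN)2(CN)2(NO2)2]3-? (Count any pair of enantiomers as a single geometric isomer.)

5

In an octahedral complex each vertex has one trans partner and four cis neighbours.
There are 5 geometric isomers: SCN trans, CN trans, NO2 trans; SCN cis, CN trans, NO2 cis; SCN trans, CN cis, NO2 cis; SCN cis, CN cis, NO2 cis (chiral); SCN cis, CN cis, NO2 trans.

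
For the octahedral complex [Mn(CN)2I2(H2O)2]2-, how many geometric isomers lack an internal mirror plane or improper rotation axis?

1

Systematic placement gives 5 geometric isomers: CN trans, I trans, H2O trans; CN trans, I cis, H2O cis; CN cis, I trans, H2O cis; CN cis, I cis, H2O cis (chiral); CN cis, I cis, H2O trans.
One of these lacks any improper symmetry element and so occurs as an enantiomeric pair, giving 5 + 1 = 6 stereoisomers in total.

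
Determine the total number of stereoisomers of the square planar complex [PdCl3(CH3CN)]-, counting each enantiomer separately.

1

A square has two trans pairs of vertices; adjacent vertices are cis.
Only one geometric arrangement is possible.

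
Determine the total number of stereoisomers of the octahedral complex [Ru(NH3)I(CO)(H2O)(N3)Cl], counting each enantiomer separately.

An octahedron has six vertices in three trans pairs; every non-trans pair is cis.
Placing the ligands in turn and identifying arrangements related by rotation or reflection leaves 15 distinct geometric isomers.
Of these, 15 lack any improper symmetry element and so occur as enantiomeric pairs, giving 15 + 15 = 30 stereoisomers in total.

30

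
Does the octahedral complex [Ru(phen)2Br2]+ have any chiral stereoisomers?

yes

In an octahedral complex each vertex has one trans partner and four cis neighbours.
Each phen is bidentate and must span two cis positions.
Systematic placement gives 2 geometric isomers: Br trans; Br cis (chiral).
One of these lacks any improper symmetry element and so occurs as an enantiomeric pair, giving 2 + 1 = 3 stereoisomers in total.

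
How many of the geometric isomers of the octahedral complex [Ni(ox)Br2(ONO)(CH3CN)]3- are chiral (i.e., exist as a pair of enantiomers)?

2

Each ox is bidentate and must span two cis positions.
The distinct arrangements are (4 in all): Br trans; Br cis (3 arrangements, 2 chiral).
Of these, 2 lack any improper symmetry element and so occur as enantiomeric pairs, giving 4 + 2 = 6 stereoisomers in total.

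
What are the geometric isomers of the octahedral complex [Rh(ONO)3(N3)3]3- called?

The six octahedral sites form three mutually perpendicular trans pairs.
There are 2 geometric isomers: ONO mer; ONO fac.

fac and mer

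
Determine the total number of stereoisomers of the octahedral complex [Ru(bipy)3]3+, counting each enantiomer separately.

An octahedron has six vertices in three trans pairs; every non-trans pair is cis.
Each bipy is bidentate and must span two cis positions.
Only one geometric arrangement is possible; it has no improper symmetry element, so it exists as a pair of enantiomers (2 stereoisomers).

2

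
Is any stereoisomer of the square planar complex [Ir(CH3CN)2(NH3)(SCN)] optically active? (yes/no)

In a square planar complex each vertex has one trans partner and two cis neighbours.
Systematic placement gives 2 geometric isomers: CH3CN cis; CH3CN trans.
Each arrangement has an internal mirror plane or centre of symmetry, so none is chiral.

no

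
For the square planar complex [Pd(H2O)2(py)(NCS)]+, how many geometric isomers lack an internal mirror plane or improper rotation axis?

0

A square has two trans pairs of vertices; adjacent vertices are cis.
Working through the distinct placements yields 2 geometric isomers: H2O cis; H2O trans.
Each arrangement has an internal mirror plane or centre of symmetry, so none is chiral.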